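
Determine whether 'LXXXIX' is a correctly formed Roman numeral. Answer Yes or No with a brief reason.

'LXXXIX': Check the rules: uses only the symbols I, V, X, L, C, D, M; no symbol is repeated more than three times in a row; V, L and D each appear at most once; the only place a smaller symbol precedes a larger one is the allowed subtractive pair IX, the symbol right after such a pair (if any) is smaller than the pair's first symbol, and otherwise the values never increase from left to right. Value: L (50) + X (10) + X (10) + X (10) + IX (9) = 89. So it is a valid standard Roman numeral.

Yes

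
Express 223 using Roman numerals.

Convert 223 to Roman numerals:
  223 contains 2×100 (CC)
  23 contains 2×10 (XX)
  3 contains 3×1 (III)

CCXXIII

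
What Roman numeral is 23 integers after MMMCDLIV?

MMMCDLIV = 3454
3454 + 23 = 3477

MMMCDLXXVII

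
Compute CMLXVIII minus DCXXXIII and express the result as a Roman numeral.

CMLXVIII = 968
DCXXXIII = 633
968 - 633 = 335

CCCXXXV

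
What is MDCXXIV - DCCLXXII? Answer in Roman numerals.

MDCXXIV = 1624
DCCLXXII = 772
1624 - 772 = 852

DCCCLII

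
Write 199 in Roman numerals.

Convert 199 to Roman numerals:
  199 contains 1×100 (C)
  99 contains 1×90 (XC)
  9 contains 1×9 (IX)

CXCIX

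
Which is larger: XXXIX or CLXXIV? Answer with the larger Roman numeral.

XXXIX = 39
CLXXIV = 174
174 is larger

CLXXIV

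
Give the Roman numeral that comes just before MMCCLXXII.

MMCCLXXII = 2272, so the previous integer is 2272 - 1 = 2271

MMCCLXXI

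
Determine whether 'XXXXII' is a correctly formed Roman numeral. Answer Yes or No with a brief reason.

'XXXXII': More than 3 consecutive X's

No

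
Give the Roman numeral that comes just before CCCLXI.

CCCLXI = 361; previous is 360

CCCLX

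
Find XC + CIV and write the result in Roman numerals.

XC = 90
CIV = 104
90 + 104 = 194

CXCIV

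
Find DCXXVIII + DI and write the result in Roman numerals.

DCXXVIII = 628
DI = 501
628 + 501 = 1129

MCXXIX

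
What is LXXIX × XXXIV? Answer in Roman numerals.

LXXIX = 79
XXXIV = 34
79 × 34 = 2686

MMDCLXXXVI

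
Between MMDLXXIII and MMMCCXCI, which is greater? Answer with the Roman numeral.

MMDLXXIII = 2573
MMMCCXCI = 3291
3291 is larger

MMMCCXCI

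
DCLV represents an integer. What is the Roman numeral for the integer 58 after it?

DCLV = 655
655 + 58 = 713

DCCXIII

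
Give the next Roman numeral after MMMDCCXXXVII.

MMMDCCXXXVII = 3737; next is 3738

MMMDCCXXXVIII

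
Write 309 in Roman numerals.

Convert 309 to Roman numerals:
  309 contains 3×100 (CCC)
  9 contains 1×9 (IX)

CCCIX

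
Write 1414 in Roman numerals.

Convert 1414 to Roman numerals:
  1414 contains 1×1000 (M)
  414 contains 1×400 (CD)
  14 contains 1×10 (X)
  4 contains 1×4 (IV)

MCDXIV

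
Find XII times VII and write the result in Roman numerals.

XII = 12
VII = 7
12 × 7 = 84

LXXXIV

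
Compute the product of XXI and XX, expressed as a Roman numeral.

XXI = 21
XX = 20
21 × 20 = 420

CDXX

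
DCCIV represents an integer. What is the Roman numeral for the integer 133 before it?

DCCIV = 704
704 - 133 = 571

DLXXI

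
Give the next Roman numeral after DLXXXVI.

DLXXXVI = 586, so the next integer is 586 + 1 = 587

DLXXXVII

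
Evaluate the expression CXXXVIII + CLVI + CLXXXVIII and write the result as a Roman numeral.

CXXXVIII = 138, CLVI = 156, CLXXXVIII = 188
138 + 156 = 294
294 + 188 = 482

CDLXXXII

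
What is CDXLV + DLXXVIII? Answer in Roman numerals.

CDXLV = 445
DLXXVIII = 578
445 + 578 = 1023

MXXIII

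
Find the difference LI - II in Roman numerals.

LI = 51
II = 2
51 - 2 = 49

XLIX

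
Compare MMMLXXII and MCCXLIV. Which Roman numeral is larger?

MMMLXXII = 3072
MCCXLIV = 1244
3072 is larger

MMMLXXII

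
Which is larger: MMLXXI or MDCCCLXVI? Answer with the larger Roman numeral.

MMLXXI = 2071
MDCCCLXVI = 1866
2071 is larger

MMLXXI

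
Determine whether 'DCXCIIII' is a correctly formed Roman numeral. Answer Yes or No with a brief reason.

'DCXCIIII': More than 3 consecutive I's

No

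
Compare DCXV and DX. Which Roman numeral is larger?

DCXV = 615
DX = 510
615 is larger

DCXV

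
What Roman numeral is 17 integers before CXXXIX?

CXXXIX = 139
139 - 17 = 122

CXXII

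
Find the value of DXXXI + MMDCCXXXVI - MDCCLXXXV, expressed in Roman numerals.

DXXXI = 531, MMDCCXXXVI = 2736, MDCCLXXXV = 1785
531 + 2736 = 3267
3267 - 1785 = 1482

MCDLXXXII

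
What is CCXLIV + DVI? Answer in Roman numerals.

CCXLIV = 244
DVI = 506
244 + 506 = 750

DCCL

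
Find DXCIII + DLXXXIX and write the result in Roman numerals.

DXCIII = 593
DLXXXIX = 589
593 + 589 = 1182

MCLXXXII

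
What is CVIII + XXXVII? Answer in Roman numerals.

CVIII = 108
XXXVII = 37
108 + 37 = 145

CXLV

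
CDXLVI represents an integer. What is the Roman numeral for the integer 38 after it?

CDXLVI = 446
446 + 38 = 484

CDLXXXIV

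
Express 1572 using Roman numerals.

Convert 1572 to Roman numerals:
  1572 contains 1×1000 (M)
  572 contains 1×500 (D)
  72 contains 1×50 (L)
  22 contains 2×10 (XX)
  2 contains 2×1 (II)

MDLXXII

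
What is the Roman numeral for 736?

Convert 736 to Roman numerals:
  736 contains 1×500 (D)
  236 contains 2×100 (CC)
  36 contains 3×10 (XXX)
  6 contains 1×5 (V)
  1 contains 1×1 (I)

DCCXXXVI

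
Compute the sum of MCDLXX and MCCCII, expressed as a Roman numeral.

MCDLXX = 1470
MCCCII = 1302
1470 + 1302 = 2772

MMDCCLXXII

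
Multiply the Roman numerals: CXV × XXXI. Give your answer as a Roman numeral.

CXV = 115
XXXI = 31
115 × 31 = 3565

MMMDLXV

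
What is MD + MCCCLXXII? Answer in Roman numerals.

MD = 1500
MCCCLXXII = 1372
1500 + 1372 = 2872

MMDCCCLXXII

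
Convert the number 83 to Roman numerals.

Convert 83 to Roman numerals:
  83 contains 1×50 (L)
  33 contains 3×10 (XXX)
  3 contains 3×1 (III)

LXXXIII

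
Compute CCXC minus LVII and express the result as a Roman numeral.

CCXC = 290
LVII = 57
290 - 57 = 233

CCXXXIII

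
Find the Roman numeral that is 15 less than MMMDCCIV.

MMMDCCIV = 3704
3704 - 15 = 3689

MMMDCLXXXIX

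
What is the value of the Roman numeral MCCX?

MCCX: M=1000, C=100, C=100, X=10
1000 + 100 + 100 + 10 = 1210

1210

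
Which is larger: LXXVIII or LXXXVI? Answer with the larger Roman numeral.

LXXVIII = 78
LXXXVI = 86
86 is larger

LXXXVI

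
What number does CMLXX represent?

CMLXX: CM=900, L=50, X=10, X=10
900 + 50 + 10 + 10 = 970

970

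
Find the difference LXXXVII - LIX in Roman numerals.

LXXXVII = 87
LIX = 59
87 - 59 = 28

XXVIII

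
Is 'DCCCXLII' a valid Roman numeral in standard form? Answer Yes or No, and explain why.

'DCCCXLII': Check the rules: uses only the symbols I, V, X, L, C, D, M; no symbol is repeated more than three times in a row; V, L and D each appear at most once; the only place a smaller symbol precedes a larger one is the allowed subtractive pair XL, the symbol right after such a pair (if any) is smaller than the pair's first symbol, and otherwise the values never increase from left to right. Value: D (500) + C (100) + C (100) + C (100) + XL (40) + I (1) + I (1) = 842. So it is a valid standard Roman numeral.

Yes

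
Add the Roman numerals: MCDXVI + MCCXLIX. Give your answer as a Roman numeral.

MCDXVI = 1416
MCCXLIX = 1249
1416 + 1249 = 2665

MMDCLXV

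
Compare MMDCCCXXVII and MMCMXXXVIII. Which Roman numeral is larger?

MMDCCCXXVII = 2827
MMCMXXXVIII = 2938
2938 is larger

MMCMXXXVIII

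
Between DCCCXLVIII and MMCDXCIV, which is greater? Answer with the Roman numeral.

DCCCXLVIII = 848
MMCDXCIV = 2494
2494 is larger

MMCDXCIV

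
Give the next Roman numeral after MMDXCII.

MMDXCII = 2592, so the next integer is 2592 + 1 = 2593

MMDXCIII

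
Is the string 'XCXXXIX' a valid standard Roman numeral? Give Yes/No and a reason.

'XCXXXIX': X cannot come right after the subtractive pair XC: once X is subtracted in XC, the next symbol must be smaller than X

No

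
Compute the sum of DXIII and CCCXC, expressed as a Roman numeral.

DXIII = 513
CCCXC = 390
513 + 390 = 903

CMIII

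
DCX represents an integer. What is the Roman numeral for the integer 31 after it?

DCX = 610
610 + 31 = 641

DCXLI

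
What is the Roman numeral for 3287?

Convert 3287 to Roman numerals:
  3287 contains 3×1000 (MMM)
  287 contains 2×100 (CC)
  87 contains 1×50 (L)
  37 contains 3×10 (XXX)
  7 contains 1×5 (V)
  2 contains 2×1 (II)

MMMCCLXXXVII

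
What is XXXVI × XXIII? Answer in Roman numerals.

XXXVI = 36
XXIII = 23
36 × 23 = 828

DCCCXXVIII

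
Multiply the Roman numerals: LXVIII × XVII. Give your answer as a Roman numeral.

LXVIII = 68
XVII = 17
68 × 17 = 1156

MCLVI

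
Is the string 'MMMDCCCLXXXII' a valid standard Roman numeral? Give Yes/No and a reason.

'MMMDCCCLXXXII': Check the rules: uses only the symbols I, V, X, L, C, D, M; no symbol is repeated more than three times in a row; V, L and D each appear at most once; no smaller symbol precedes a larger one (values never increase from left to right). Value: M (1000) + M (1000) + M (1000) + D (500) + C (100) + C (100) + C (100) + L (50) + X (10) + X (10) + X (10) + I (1) + I (1) = 3882. So it is a valid standard Roman numeral.

Yes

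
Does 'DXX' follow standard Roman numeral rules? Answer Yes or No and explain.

'DXX': Check the rules: uses only the symbols I, V, X, L, C, D, M; no symbol is repeated more than three times in a row; V, L and D each appear at most once; no smaller symbol precedes a larger one (values never increase from left to right). Value: D (500) + X (10) + X (10) = 520. So it is a valid standard Roman numeral.

Yes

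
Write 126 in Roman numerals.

Convert 126 to Roman numerals:
  126 contains 1×100 (C)
  26 contains 2×10 (XX)
  6 contains 1×5 (V)
  1 contains 1×1 (I)

CXXVI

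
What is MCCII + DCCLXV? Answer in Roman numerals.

MCCII = 1202
DCCLXV = 765
1202 + 765 = 1967

MCMLXVII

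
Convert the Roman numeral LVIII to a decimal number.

LVIII: L=50, V=5, I=1, I=1, I=1
50 + 5 + 1 + 1 + 1 = 58

58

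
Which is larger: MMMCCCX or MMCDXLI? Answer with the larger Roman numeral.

MMMCCCX = 3310
MMCDXLI = 2441
3310 is larger

MMMCCCX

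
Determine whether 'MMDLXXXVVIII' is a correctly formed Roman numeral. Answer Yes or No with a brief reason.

'MMDLXXXVVIII': V should not appear more than once

No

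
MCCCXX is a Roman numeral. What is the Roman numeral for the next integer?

MCCCXX = 1320; next is 1321

MCCCXXI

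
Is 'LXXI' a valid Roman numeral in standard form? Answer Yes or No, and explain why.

'LXXI': Check the rules: uses only the symbols I, V, X, L, C, D, M; no symbol is repeated more than three times in a row; V, L and D each appear at most once; no smaller symbol precedes a larger one (values never increase from left to right). Value: L (50) + X (10) + X (10) + I (1) = 71. So it is a valid standard Roman numeral.

Yes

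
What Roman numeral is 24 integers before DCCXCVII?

DCCXCVII = 797
797 - 24 = 773

DCCLXXIII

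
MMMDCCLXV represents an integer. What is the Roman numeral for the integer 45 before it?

MMMDCCLXV = 3765
3765 - 45 = 3720

MMMDCCXX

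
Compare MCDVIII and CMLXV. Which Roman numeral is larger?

MCDVIII = 1408
CMLXV = 965
1408 is larger

MCDVIII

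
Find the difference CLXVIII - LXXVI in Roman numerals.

CLXVIII = 168
LXXVI = 76
168 - 76 = 92

XCII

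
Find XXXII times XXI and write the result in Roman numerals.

XXXII = 32
XXI = 21
32 × 21 = 672

DCLXXII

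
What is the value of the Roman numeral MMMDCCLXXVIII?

MMMDCCLXXVIII: M=1000, M=1000, M=1000, D=500, C=100, C=100, L=50, X=10, X=10, V=5, I=1, I=1, I=1
1000 + 1000 + 1000 + 500 + 100 + 100 + 50 + 10 + 10 + 5 + 1 + 1 + 1 = 3778

3778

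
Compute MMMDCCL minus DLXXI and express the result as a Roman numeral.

MMMDCCL = 3750
DLXXI = 571
3750 - 571 = 3179

MMMCLXXIX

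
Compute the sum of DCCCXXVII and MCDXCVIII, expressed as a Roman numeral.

DCCCXXVII = 827
MCDXCVIII = 1498
827 + 1498 = 2325

MMCCCXXV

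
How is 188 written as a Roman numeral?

Convert 188 to Roman numerals:
  188 contains 1×100 (C)
  88 contains 1×50 (L)
  38 contains 3×10 (XXX)
  8 contains 1×5 (V)
  3 contains 3×1 (III)

CLXXXVIII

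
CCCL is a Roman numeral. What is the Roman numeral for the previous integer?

CCCL = 350; previous is 349

CCCXLIX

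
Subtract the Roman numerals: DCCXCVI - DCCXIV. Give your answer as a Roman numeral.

DCCXCVI = 796
DCCXIV = 714
796 - 714 = 82

LXXXII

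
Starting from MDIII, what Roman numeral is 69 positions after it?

MDIII = 1503
1503 + 69 = 1572

MDLXXII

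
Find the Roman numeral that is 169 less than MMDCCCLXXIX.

MMDCCCLXXIX = 2879
2879 - 169 = 2710

MMDCCX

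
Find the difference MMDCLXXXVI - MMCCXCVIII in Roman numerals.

MMDCLXXXVI = 2686
MMCCXCVIII = 2298
2686 - 2298 = 388

CCCLXXXVIII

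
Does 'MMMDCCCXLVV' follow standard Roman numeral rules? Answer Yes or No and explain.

'MMMDCCCXLVV': V should not appear more than once

No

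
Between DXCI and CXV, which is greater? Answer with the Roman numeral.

DXCI = 591
CXV = 115
591 is larger

DXCI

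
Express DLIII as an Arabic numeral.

DLIII: D=500, L=50, I=1, I=1, I=1
500 + 50 + 1 + 1 + 1 = 553

553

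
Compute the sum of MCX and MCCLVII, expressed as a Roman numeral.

MCX = 1110
MCCLVII = 1257
1110 + 1257 = 2367

MMCCCLXVII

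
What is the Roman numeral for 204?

Convert 204 to Roman numerals:
  204 contains 2×100 (CC)
  4 contains 1×4 (IV)

CCIV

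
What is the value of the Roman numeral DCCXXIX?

DCCXXIX: D=500, C=100, C=100, X=10, X=10, IX=9
500 + 100 + 100 + 10 + 10 + 9 = 729

729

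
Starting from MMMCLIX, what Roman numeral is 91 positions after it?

MMMCLIX = 3159
3159 + 91 = 3250

MMMCCL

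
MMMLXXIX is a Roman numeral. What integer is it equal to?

MMMLXXIX: M=1000, M=1000, M=1000, L=50, X=10, X=10, IX=9
1000 + 1000 + 1000 + 50 + 10 + 10 + 9 = 3079

3079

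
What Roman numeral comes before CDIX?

CDIX = 409; previous is 408

CDVIII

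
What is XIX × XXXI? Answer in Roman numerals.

XIX = 19
XXXI = 31
19 × 31 = 589

DLXXXIX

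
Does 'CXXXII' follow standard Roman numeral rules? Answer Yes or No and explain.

'CXXXII': Check the rules: uses only the symbols I, V, X, L, C, D, M; no symbol is repeated more than three times in a row; V, L and D each appear at most once; no smaller symbol precedes a larger one (values never increase from left to right). Value: C (100) + X (10) + X (10) + X (10) + I (1) + I (1) = 132. So it is a valid standard Roman numeral.

Yes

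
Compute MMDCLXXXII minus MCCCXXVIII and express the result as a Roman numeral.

MMDCLXXXII = 2682
MCCCXXVIII = 1328
2682 - 1328 = 1354

MCCCLIV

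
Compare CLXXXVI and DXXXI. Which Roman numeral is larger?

CLXXXVI = 186
DXXXI = 531
531 is larger

DXXXI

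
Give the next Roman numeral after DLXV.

DLXV = 565; next is 566

DLXVI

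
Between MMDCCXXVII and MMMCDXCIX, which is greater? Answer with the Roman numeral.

MMDCCXXVII = 2727
MMMCDXCIX = 3499
3499 is larger

MMMCDXCIX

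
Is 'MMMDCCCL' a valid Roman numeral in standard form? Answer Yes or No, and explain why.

'MMMDCCCL': Check the rules: uses only the symbols I, V, X, L, C, D, M; no symbol is repeated more than three times in a row; V, L and D each appear at most once; no smaller symbol precedes a larger one (values never increase from left to right). Value: M (1000) + M (1000) + M (1000) + D (500) + C (100) + C (100) + C (100) + L (50) = 3850. So it is a valid standard Roman numeral.

Yes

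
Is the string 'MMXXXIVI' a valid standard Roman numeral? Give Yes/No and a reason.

'MMXXXIVI': I cannot come right after the subtractive pair IV: once I is subtracted in IV, the next symbol must be smaller than I

No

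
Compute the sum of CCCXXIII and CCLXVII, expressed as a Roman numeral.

CCCXXIII = 323
CCLXVII = 267
323 + 267 = 590

DXC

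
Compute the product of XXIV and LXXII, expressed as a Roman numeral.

XXIV = 24
LXXII = 72
24 × 72 = 1728

MDCCXXVIII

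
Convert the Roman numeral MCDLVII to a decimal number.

MCDLVII: M=1000, CD=400, L=50, V=5, I=1, I=1
1000 + 400 + 50 + 5 + 1 + 1 = 1457

1457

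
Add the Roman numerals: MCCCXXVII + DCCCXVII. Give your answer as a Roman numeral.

MCCCXXVII = 1327
DCCCXVII = 817
1327 + 817 = 2144

MMCXLIV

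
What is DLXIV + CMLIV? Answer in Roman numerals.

DLXIV = 564
CMLIV = 954
564 + 954 = 1518

MDXVIII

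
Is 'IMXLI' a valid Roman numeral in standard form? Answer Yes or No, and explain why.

'IMXLI': Invalid subtractive combination: IM

No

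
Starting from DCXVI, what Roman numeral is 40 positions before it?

DCXVI = 616
616 - 40 = 576

DLXXVI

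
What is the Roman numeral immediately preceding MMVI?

MMVI = 2006; previous is 2005

MMV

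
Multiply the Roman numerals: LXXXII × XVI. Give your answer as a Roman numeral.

LXXXII = 82
XVI = 16
82 × 16 = 1312

MCCCXII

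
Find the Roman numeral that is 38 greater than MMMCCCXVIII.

MMMCCCXVIII = 3318
3318 + 38 = 3356

MMMCCCLVI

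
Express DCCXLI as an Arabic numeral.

DCCXLI: D=500, C=100, C=100, XL=40, I=1
500 + 100 + 100 + 40 + 1 = 741

741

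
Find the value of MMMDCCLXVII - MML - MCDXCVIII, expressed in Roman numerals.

MMMDCCLXVII = 3767, MML = 2050, MCDXCVIII = 1498
3767 - 2050 = 1717
1717 - 1498 = 219

CCXIX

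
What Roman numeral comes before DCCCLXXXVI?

DCCCLXXXVI = 886, so the previous integer is 886 - 1 = 885

DCCCLXXXV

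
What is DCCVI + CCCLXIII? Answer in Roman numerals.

DCCVI = 706
CCCLXIII = 363
706 + 363 = 1069

MLXIX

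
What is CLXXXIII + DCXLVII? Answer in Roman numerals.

CLXXXIII = 183
DCXLVII = 647
183 + 647 = 830

DCCCXXX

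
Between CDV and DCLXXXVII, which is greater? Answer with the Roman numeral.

CDV = 405
DCLXXXVII = 687
687 is larger

DCLXXXVII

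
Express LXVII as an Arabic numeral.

LXVII: L=50, X=10, V=5, I=1, I=1
50 + 10 + 5 + 1 + 1 = 67

67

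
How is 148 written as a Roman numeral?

Convert 148 to Roman numerals:
  148 contains 1×100 (C)
  48 contains 1×40 (XL)
  8 contains 1×5 (V)
  3 contains 3×1 (III)

CXLVIII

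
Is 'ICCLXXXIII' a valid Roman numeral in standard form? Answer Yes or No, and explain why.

'ICCLXXXIII': Invalid subtractive combination: IC

No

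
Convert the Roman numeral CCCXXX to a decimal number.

CCCXXX: C=100, C=100, C=100, X=10, X=10, X=10
100 + 100 + 100 + 10 + 10 + 10 = 330

330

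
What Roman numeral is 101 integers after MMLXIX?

MMLXIX = 2069
2069 + 101 = 2170

MMCLXX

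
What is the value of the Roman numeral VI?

VI: V=5, I=1
5 + 1 = 6

6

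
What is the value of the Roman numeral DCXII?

DCXII: D=500, C=100, X=10, I=1, I=1
500 + 100 + 10 + 1 + 1 = 612

612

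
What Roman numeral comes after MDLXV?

MDLXV = 1565; next is 1566

MDLXVI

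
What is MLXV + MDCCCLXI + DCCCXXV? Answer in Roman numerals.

MLXV = 1065, MDCCCLXI = 1861, DCCCXXV = 825
1065 + 1861 = 2926
2926 + 825 = 3751

MMMDCCLI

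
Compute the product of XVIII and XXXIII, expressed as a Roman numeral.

XVIII = 18
XXXIII = 33
18 × 33 = 594

DXCIV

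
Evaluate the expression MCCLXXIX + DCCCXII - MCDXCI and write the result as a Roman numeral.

MCCLXXIX = 1279, DCCCXII = 812, MCDXCI = 1491
1279 + 812 = 2091
2091 - 1491 = 600

DC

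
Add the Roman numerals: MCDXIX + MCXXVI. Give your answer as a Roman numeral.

MCDXIX = 1419
MCXXVI = 1126
1419 + 1126 = 2545

MMDXLV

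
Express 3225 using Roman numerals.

Convert 3225 to Roman numerals:
  3225 contains 3×1000 (MMM)
  225 contains 2×100 (CC)
  25 contains 2×10 (XX)
  5 contains 1×5 (V)

MMMCCXXV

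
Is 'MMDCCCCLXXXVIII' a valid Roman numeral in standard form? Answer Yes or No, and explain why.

'MMDCCCCLXXXVIII': More than 3 consecutive C's

No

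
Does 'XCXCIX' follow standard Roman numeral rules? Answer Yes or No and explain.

'XCXCIX': X (position 1) comes before the larger symbol C (position 4) without being directly in front of it as a subtractive pair; apart from IV, IX, XL, XC, CD and CM, symbols must go from largest to smallest

No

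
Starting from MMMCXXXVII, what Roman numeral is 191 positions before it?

MMMCXXXVII = 3137
3137 - 191 = 2946

MMCMXLVI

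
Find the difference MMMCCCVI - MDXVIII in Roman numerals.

MMMCCCVI = 3306
MDXVIII = 1518
3306 - 1518 = 1788

MDCCLXXXVIII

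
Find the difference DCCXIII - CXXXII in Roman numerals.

DCCXIII = 713
CXXXII = 132
713 - 132 = 581

DLXXXI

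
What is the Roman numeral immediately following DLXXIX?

DLXXIX = 579, so the next integer is 579 + 1 = 580

DLXXX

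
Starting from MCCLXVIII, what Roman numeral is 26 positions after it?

MCCLXVIII = 1268
1268 + 26 = 1294

MCCXCIV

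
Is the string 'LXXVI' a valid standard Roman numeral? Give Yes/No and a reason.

'LXXVI': Check the rules: uses only the symbols I, V, X, L, C, D, M; no symbol is repeated more than three times in a row; V, L and D each appear at most once; no smaller symbol precedes a larger one (values never increase from left to right). Value: L (50) + X (10) + X (10) + V (5) + I (1) = 76. So it is a valid standard Roman numeral.

Yes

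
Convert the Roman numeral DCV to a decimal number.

DCV: D=500, C=100, V=5
500 + 100 + 5 = 605

605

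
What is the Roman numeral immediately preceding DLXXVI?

DLXXVI = 576; previous is 575

DLXXV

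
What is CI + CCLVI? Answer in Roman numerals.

CI = 101
CCLVI = 256
101 + 256 = 357

CCCLVII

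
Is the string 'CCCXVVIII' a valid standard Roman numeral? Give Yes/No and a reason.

'CCCXVVIII': V should not appear more than once

No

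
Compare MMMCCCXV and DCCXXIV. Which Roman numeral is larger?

MMMCCCXV = 3315
DCCXXIV = 724
3315 is larger

MMMCCCXV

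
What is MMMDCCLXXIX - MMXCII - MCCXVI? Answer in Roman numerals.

MMMDCCLXXIX = 3779, MMXCII = 2092, MCCXVI = 1216
3779 - 2092 = 1687
1687 - 1216 = 471

CDLXXI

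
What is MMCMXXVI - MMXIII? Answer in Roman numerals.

MMCMXXVI = 2926
MMXIII = 2013
2926 - 2013 = 913

CMXIII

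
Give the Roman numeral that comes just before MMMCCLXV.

MMMCCLXV = 3265; previous is 3264

MMMCCLXIV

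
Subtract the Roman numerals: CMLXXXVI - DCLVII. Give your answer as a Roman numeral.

CMLXXXVI = 986
DCLVII = 657
986 - 657 = 329

CCCXXIX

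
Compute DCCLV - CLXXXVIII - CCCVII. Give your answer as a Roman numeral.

DCCLV = 755, CLXXXVIII = 188, CCCVII = 307
755 - 188 = 567
567 - 307 = 260

CCLX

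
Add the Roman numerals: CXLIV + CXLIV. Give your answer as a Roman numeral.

CXLIV = 144
CXLIV = 144
144 + 144 = 288

CCLXXXVIII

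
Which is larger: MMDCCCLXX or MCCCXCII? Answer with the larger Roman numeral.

MMDCCCLXX = 2870
MCCCXCII = 1392
2870 is larger

MMDCCCLXX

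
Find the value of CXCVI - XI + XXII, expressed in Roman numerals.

CXCVI = 196, XI = 11, XXII = 22
196 - 11 = 185
185 + 22 = 207

CCVII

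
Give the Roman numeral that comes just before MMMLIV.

MMMLIV = 3054, so the previous integer is 3054 - 1 = 3053

MMMLIII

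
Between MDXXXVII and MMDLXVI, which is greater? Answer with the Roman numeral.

MDXXXVII = 1537
MMDLXVI = 2566
2566 is larger

MMDLXVI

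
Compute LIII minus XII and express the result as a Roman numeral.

LIII = 53
XII = 12
53 - 12 = 41

XLI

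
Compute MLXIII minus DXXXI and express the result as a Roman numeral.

MLXIII = 1063
DXXXI = 531
1063 - 531 = 532

DXXXII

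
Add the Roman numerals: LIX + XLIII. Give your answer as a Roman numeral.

LIX = 59
XLIII = 43
59 + 43 = 102

CII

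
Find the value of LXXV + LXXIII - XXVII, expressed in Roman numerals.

LXXV = 75, LXXIII = 73, XXVII = 27
75 + 73 = 148
148 - 27 = 121

CXXI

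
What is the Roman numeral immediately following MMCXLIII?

MMCXLIII = 2143; next is 2144

MMCXLIV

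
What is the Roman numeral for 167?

Convert 167 to Roman numerals:
  167 contains 1×100 (C)
  67 contains 1×50 (L)
  17 contains 1×10 (X)
  7 contains 1×5 (V)
  2 contains 2×1 (II)

CLXVII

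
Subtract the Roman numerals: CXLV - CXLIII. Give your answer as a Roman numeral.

CXLV = 145
CXLIII = 143
145 - 143 = 2

II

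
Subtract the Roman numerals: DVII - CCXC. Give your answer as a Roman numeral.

DVII = 507
CCXC = 290
507 - 290 = 217

CCXVII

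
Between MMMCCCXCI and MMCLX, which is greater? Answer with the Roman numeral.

MMMCCCXCI = 3391
MMCLX = 2160
3391 is larger

MMMCCCXCI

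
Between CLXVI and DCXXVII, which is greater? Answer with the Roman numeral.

CLXVI = 166
DCXXVII = 627
627 is larger

DCXXVII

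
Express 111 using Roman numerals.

Convert 111 to Roman numerals:
  111 contains 1×100 (C)
  11 contains 1×10 (X)
  1 contains 1×1 (I)

CXI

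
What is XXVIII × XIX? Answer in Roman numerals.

XXVIII = 28
XIX = 19
28 × 19 = 532

DXXXII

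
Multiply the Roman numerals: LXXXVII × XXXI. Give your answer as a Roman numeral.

LXXXVII = 87
XXXI = 31
87 × 31 = 2697

MMDCXCVII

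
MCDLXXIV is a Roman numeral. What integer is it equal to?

MCDLXXIV: M=1000, CD=400, L=50, X=10, X=10, IV=4
1000 + 400 + 50 + 10 + 10 + 4 = 1474

1474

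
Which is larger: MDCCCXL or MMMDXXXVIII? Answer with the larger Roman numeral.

MDCCCXL = 1840
MMMDXXXVIII = 3538
3538 is larger

MMMDXXXVIII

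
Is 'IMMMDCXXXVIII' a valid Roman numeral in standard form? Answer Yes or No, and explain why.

'IMMMDCXXXVIII': Invalid subtractive combination: IM

No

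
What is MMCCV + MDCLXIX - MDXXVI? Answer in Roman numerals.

MMCCV = 2205, MDCLXIX = 1669, MDXXVI = 1526
2205 + 1669 = 3874
3874 - 1526 = 2348

MMCCCXLVIII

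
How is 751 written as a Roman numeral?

Convert 751 to Roman numerals:
  751 contains 1×500 (D)
  251 contains 2×100 (CC)
  51 contains 1×50 (L)
  1 contains 1×1 (I)

DCCLI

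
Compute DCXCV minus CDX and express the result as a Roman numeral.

DCXCV = 695
CDX = 410
695 - 410 = 285

CCLXXXV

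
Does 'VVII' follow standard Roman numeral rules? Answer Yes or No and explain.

'VVII': V should not appear more than once

No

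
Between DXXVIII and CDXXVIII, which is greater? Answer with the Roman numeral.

DXXVIII = 528
CDXXVIII = 428
528 is larger

DXXVIII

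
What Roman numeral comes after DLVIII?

DLVIII = 558; next is 559

DLIX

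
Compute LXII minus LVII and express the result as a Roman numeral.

LXII = 62
LVII = 57
62 - 57 = 5

V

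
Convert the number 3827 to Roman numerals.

Convert 3827 to Roman numerals:
  3827 contains 3×1000 (MMM)
  827 contains 1×500 (D)
  327 contains 3×100 (CCC)
  27 contains 2×10 (XX)
  7 contains 1×5 (V)
  2 contains 2×1 (II)

MMMDCCCXXVII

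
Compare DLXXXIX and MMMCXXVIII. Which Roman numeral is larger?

DLXXXIX = 589
MMMCXXVIII = 3128
3128 is larger

MMMCXXVIII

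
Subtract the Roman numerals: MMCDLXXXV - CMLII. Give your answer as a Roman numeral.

MMCDLXXXV = 2485
CMLII = 952
2485 - 952 = 1533

MDXXXIII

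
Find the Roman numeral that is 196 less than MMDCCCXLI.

MMDCCCXLI = 2841
2841 - 196 = 2645

MMDCXLV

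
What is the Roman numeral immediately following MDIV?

MDIV = 1504, so the next integer is 1504 + 1 = 1505

MDV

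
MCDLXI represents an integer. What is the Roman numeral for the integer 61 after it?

MCDLXI = 1461
1461 + 61 = 1522

MDXXII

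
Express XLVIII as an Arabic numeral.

XLVIII: XL=40, V=5, I=1, I=1, I=1
40 + 5 + 1 + 1 + 1 = 48

48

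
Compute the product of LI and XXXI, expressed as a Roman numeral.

LI = 51
XXXI = 31
51 × 31 = 1581

MDLXXXI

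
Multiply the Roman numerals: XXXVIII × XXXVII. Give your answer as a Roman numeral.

XXXVIII = 38
XXXVII = 37
38 × 37 = 1406

MCDVI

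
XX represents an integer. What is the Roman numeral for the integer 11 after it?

XX = 20
20 + 11 = 31

XXXI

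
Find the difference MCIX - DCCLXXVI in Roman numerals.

MCIX = 1109
DCCLXXVI = 776
1109 - 776 = 333

CCCXXXIII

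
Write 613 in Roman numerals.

Convert 613 to Roman numerals:
  613 contains 1×500 (D)
  113 contains 1×100 (C)
  13 contains 1×10 (X)
  3 contains 3×1 (III)

DCXIII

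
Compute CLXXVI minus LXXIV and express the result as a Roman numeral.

CLXXVI = 176
LXXIV = 74
176 - 74 = 102

CII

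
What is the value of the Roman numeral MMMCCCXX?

MMMCCCXX: M=1000, M=1000, M=1000, C=100, C=100, C=100, X=10, X=10
1000 + 1000 + 1000 + 100 + 100 + 100 + 10 + 10 = 3320

3320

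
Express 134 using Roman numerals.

Convert 134 to Roman numerals:
  134 contains 1×100 (C)
  34 contains 3×10 (XXX)
  4 contains 1×4 (IV)

CXXXIV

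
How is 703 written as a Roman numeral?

Convert 703 to Roman numerals:
  703 contains 1×500 (D)
  203 contains 2×100 (CC)
  3 contains 3×1 (III)

DCCIII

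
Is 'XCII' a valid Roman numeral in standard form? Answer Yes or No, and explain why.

'XCII': Check the rules: uses only the symbols I, V, X, L, C, D, M; no symbol is repeated more than three times in a row; V, L and D each appear at most once; the only place a smaller symbol precedes a larger one is the allowed subtractive pair XC, the symbol right after such a pair (if any) is smaller than the pair's first symbol, and otherwise the values never increase from left to right. Value: XC (90) + I (1) + I (1) = 92. So it is a valid standard Roman numeral.

Yes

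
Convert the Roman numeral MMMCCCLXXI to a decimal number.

MMMCCCLXXI: M=1000, M=1000, M=1000, C=100, C=100, C=100, L=50, X=10, X=10, I=1
1000 + 1000 + 1000 + 100 + 100 + 100 + 50 + 10 + 10 + 1 = 3371

3371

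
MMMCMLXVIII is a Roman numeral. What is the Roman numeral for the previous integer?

MMMCMLXVIII = 3968; previous is 3967

MMMCMLXVII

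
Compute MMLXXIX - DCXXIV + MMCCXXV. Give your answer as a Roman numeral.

MMLXXIX = 2079, DCXXIV = 624, MMCCXXV = 2225
2079 - 624 = 1455
1455 + 2225 = 3680

MMMDCLXXX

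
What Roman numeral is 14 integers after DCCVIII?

DCCVIII = 708
708 + 14 = 722

DCCXXII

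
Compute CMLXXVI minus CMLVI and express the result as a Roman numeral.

CMLXXVI = 976
CMLVI = 956
976 - 956 = 20

XX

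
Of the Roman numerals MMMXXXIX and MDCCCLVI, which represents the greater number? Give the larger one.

MMMXXXIX = 3039
MDCCCLVI = 1856
3039 is larger

MMMXXXIX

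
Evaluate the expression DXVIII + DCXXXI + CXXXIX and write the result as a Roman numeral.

DXVIII = 518, DCXXXI = 631, CXXXIX = 139
518 + 631 = 1149
1149 + 139 = 1288

MCCLXXXVIII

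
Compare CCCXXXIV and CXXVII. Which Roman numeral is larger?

CCCXXXIV = 334
CXXVII = 127
334 is larger

CCCXXXIV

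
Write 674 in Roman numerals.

Convert 674 to Roman numerals:
  674 contains 1×500 (D)
  174 contains 1×100 (C)
  74 contains 1×50 (L)
  24 contains 2×10 (XX)
  4 contains 1×4 (IV)

DCLXXIV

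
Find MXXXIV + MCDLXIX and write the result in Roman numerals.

MXXXIV = 1034
MCDLXIX = 1469
1034 + 1469 = 2503

MMDIII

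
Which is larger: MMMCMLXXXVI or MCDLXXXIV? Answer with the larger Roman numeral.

MMMCMLXXXVI = 3986
MCDLXXXIV = 1484
3986 is larger

MMMCMLXXXVI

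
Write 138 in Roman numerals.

Convert 138 to Roman numerals:
  138 contains 1×100 (C)
  38 contains 3×10 (XXX)
  8 contains 1×5 (V)
  3 contains 3×1 (III)

CXXXVIII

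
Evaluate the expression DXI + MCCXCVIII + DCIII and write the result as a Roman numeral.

DXI = 511, MCCXCVIII = 1298, DCIII = 603
511 + 1298 = 1809
1809 + 603 = 2412

MMCDXII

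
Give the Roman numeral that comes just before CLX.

CLX = 160, so the previous integer is 160 - 1 = 159

CLIX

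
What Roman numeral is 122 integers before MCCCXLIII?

MCCCXLIII = 1343
1343 - 122 = 1221

MCCXXI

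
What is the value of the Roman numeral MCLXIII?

MCLXIII: M=1000, C=100, L=50, X=10, I=1, I=1, I=1
1000 + 100 + 50 + 10 + 1 + 1 + 1 = 1163

1163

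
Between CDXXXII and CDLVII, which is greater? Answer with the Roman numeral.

CDXXXII = 432
CDLVII = 457
457 is larger

CDLVII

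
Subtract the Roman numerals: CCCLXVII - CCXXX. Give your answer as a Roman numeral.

CCCLXVII = 367
CCXXX = 230
367 - 230 = 137

CXXXVII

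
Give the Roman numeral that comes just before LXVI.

LXVI = 66, so the previous integer is 66 - 1 = 65

LXV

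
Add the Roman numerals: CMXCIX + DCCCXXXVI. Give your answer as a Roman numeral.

CMXCIX = 999
DCCCXXXVI = 836
999 + 836 = 1835

MDCCCXXXV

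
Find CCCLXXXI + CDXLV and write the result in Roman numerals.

CCCLXXXI = 381
CDXLV = 445
381 + 445 = 826

DCCCXXVI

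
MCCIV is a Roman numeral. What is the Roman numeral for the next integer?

MCCIV = 1204; next is 1205

MCCV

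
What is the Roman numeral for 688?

Convert 688 to Roman numerals:
  688 contains 1×500 (D)
  188 contains 1×100 (C)
  88 contains 1×50 (L)
  38 contains 3×10 (XXX)
  8 contains 1×5 (V)
  3 contains 3×1 (III)

DCLXXXVIII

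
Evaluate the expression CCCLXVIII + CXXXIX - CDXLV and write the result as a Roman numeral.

CCCLXVIII = 368, CXXXIX = 139, CDXLV = 445
368 + 139 = 507
507 - 445 = 62

LXII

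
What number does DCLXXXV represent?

DCLXXXV: D=500, C=100, L=50, X=10, X=10, X=10, V=5
500 + 100 + 50 + 10 + 10 + 10 + 5 = 685

685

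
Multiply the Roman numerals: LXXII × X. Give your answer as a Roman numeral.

LXXII = 72
X = 10
72 × 10 = 720

DCCXX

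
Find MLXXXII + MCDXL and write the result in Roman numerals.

MLXXXII = 1082
MCDXL = 1440
1082 + 1440 = 2522

MMDXXII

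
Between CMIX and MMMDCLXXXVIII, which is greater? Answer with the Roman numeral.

CMIX = 909
MMMDCLXXXVIII = 3688
3688 is larger

MMMDCLXXXVIII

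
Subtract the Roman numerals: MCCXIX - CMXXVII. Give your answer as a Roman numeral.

MCCXIX = 1219
CMXXVII = 927
1219 - 927 = 292

CCXCII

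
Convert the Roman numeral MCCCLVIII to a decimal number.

MCCCLVIII: M=1000, C=100, C=100, C=100, L=50, V=5, I=1, I=1, I=1
1000 + 100 + 100 + 100 + 50 + 5 + 1 + 1 + 1 = 1358

1358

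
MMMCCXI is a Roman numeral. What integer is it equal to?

MMMCCXI: M=1000, M=1000, M=1000, C=100, C=100, X=10, I=1
1000 + 1000 + 1000 + 100 + 100 + 10 + 1 = 3211

3211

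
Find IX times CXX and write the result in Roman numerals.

IX = 9
CXX = 120
9 × 120 = 1080

MLXXX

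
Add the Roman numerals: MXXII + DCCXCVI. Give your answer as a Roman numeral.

MXXII = 1022
DCCXCVI = 796
1022 + 796 = 1818

MDCCCXVIII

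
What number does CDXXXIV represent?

CDXXXIV: CD=400, X=10, X=10, X=10, IV=4
400 + 10 + 10 + 10 + 4 = 434

434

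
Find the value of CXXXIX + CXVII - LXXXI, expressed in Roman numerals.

CXXXIX = 139, CXVII = 117, LXXXI = 81
139 + 117 = 256
256 - 81 = 175

CLXXV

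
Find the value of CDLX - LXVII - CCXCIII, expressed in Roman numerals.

CDLX = 460, LXVII = 67, CCXCIII = 293
460 - 67 = 393
393 - 293 = 100

C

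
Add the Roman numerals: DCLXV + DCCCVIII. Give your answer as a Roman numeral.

DCLXV = 665
DCCCVIII = 808
665 + 808 = 1473

MCDLXXIII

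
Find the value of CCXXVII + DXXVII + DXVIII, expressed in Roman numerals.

CCXXVII = 227, DXXVII = 527, DXVIII = 518
227 + 527 = 754
754 + 518 = 1272

MCCLXXII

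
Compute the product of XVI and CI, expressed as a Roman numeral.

XVI = 16
CI = 101
16 × 101 = 1616

MDCXVI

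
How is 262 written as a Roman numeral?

Convert 262 to Roman numerals:
  262 contains 2×100 (CC)
  62 contains 1×50 (L)
  12 contains 1×10 (X)
  2 contains 2×1 (II)

CCLXII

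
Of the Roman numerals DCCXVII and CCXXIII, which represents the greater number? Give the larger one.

DCCXVII = 717
CCXXIII = 223
717 is larger

DCCXVII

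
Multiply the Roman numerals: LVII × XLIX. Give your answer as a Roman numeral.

LVII = 57
XLIX = 49
57 × 49 = 2793

MMDCCXCIII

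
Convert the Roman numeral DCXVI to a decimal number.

DCXVI: D=500, C=100, X=10, V=5, I=1
500 + 100 + 10 + 5 + 1 = 616

616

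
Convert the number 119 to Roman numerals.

Convert 119 to Roman numerals:
  119 contains 1×100 (C)
  19 contains 1×10 (X)
  9 contains 1×9 (IX)

CXIX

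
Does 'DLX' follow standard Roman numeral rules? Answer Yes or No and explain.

'DLX': Check the rules: uses only the symbols I, V, X, L, C, D, M; no symbol is repeated more than three times in a row; V, L and D each appear at most once; no smaller symbol precedes a larger one (values never increase from left to right). Value: D (500) + L (50) + X (10) = 560. So it is a valid standard Roman numeral.

Yes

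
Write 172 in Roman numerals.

Convert 172 to Roman numerals:
  172 contains 1×100 (C)
  72 contains 1×50 (L)
  22 contains 2×10 (XX)
  2 contains 2×1 (II)

CLXXII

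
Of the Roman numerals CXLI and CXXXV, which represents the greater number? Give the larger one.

CXLI = 141
CXXXV = 135
141 is larger

CXLI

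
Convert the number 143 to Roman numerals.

Convert 143 to Roman numerals:
  143 contains 1×100 (C)
  43 contains 1×40 (XL)
  3 contains 3×1 (III)

CXLIII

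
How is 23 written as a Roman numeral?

Convert 23 to Roman numerals:
  23 contains 2×10 (XX)
  3 contains 3×1 (III)

XXIII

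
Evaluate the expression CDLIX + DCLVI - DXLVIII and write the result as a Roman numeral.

CDLIX = 459, DCLVI = 656, DXLVIII = 548
459 + 656 = 1115
1115 - 548 = 567

DLXVII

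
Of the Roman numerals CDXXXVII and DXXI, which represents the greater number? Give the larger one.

CDXXXVII = 437
DXXI = 521
521 is larger

DXXI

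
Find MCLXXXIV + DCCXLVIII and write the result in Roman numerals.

MCLXXXIV = 1184
DCCXLVIII = 748
1184 + 748 = 1932

MCMXXXII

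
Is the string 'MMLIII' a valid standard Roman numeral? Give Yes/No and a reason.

'MMLIII': Check the rules: uses only the symbols I, V, X, L, C, D, M; no symbol is repeated more than three times in a row; V, L and D each appear at most once; no smaller symbol precedes a larger one (values never increase from left to right). Value: M (1000) + M (1000) + L (50) + I (1) + I (1) + I (1) = 2053. So it is a valid standard Roman numeral.

Yes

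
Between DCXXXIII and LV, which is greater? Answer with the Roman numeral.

DCXXXIII = 633
LV = 55
633 is larger

DCXXXIII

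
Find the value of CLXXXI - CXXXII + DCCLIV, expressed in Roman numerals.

CLXXXI = 181, CXXXII = 132, DCCLIV = 754
181 - 132 = 49
49 + 754 = 803

DCCCIII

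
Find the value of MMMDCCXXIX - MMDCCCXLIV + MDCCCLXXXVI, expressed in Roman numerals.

MMMDCCXXIX = 3729, MMDCCCXLIV = 2844, MDCCCLXXXVI = 1886
3729 - 2844 = 885
885 + 1886 = 2771

MMDCCLXXI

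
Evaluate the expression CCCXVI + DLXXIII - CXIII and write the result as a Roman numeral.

CCCXVI = 316, DLXXIII = 573, CXIII = 113
316 + 573 = 889
889 - 113 = 776

DCCLXXVI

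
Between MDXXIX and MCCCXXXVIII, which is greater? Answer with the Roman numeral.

MDXXIX = 1529
MCCCXXXVIII = 1338
1529 is larger

MDXXIX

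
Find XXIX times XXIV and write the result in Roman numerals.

XXIX = 29
XXIV = 24
29 × 24 = 696

DCXCVI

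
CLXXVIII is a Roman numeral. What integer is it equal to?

CLXXVIII: C=100, L=50, X=10, X=10, V=5, I=1, I=1, I=1
100 + 50 + 10 + 10 + 5 + 1 + 1 + 1 = 178

178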